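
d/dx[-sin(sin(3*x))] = -3*cos(3*x)*cos(sin(3*x))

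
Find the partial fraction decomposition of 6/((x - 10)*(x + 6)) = -3/(8*(x + 6)) + 3/(8*(x - 10))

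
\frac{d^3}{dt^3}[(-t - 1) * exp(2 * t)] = -8*t*exp(2*t) - 20*exp(2*t)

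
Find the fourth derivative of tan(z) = 24*tan(z)^5 + 40*tan(z)^3 + 16*tan(z)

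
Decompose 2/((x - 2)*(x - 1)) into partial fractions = -2/(x - 1) + 2/(x - 2)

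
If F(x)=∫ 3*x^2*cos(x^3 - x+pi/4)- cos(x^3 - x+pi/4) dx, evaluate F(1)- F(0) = 0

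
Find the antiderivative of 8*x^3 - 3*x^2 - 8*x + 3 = 2*x^4 - x^3 - 4*x^2 + 3*x + C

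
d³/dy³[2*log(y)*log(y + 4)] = (4*y^3*log(y) + 4*y^3*log(y + 4) - 12*y^3 + 48*y^2*log(y + 4) - 72*y^2 + 192*y*log(y + 4) - 96*y + 256*log(y + 4))/(y^6 + 12*y^5 + 48*y^4 + 64*y^3)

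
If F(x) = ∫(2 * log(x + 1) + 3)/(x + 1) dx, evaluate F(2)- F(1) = -3*log(2) - log(2)^2 + log(3)^2 + 3*log(3)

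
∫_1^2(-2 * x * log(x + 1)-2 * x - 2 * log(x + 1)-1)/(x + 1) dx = -5*log(3) + 3*log(2)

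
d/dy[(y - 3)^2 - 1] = 2*y - 6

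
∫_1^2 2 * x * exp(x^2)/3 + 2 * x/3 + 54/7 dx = -E/3 + 61/7 + exp(4)/3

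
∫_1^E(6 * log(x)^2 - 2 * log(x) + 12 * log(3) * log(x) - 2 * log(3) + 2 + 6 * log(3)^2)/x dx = -(1 + log(3))^2 - 2*log(3)^3 + log(3)^2 + 2 + 2*(1 + log(3))^3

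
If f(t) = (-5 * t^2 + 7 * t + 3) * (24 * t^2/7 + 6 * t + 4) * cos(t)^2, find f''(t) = 240*t^4*cos(2*t)/7 + 960*t^3*sin(2*t)/7 + 12*t^3*cos(2*t) + 36*t^2*sin(2*t) - 1172*t^2*cos(2*t)/7 - 720*t^2/7 - 904*t*sin(2*t)/7 - 110*t*cos(2*t) - 18*t - 92*sin(2*t) + 58*cos(2*t)/7 + 226/7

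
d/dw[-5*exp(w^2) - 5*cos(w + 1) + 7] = -10*w*exp(w^2) + 5*sin(w + 1)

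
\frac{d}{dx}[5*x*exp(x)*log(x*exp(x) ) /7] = 5*x*(x + log(x))*exp(x)/7 + 5*x*exp(x)/7 + 5*(x + log(x))*exp(x)/7 + 5*exp(x)/7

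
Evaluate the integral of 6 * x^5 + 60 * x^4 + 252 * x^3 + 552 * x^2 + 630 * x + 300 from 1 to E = -1000 + (1 + (2 + E)^2)^3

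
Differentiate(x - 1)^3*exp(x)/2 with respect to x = x^3*exp(x)/2 - 3*x*exp(x)/2 + exp(x)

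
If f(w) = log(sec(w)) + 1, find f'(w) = tan(w)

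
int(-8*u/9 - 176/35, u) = -4*u^2/9 - 176*u/35 + C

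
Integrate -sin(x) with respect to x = cos(x) + C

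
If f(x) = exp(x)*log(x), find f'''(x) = (x^3*exp(x)*log(x) + 3*x^2*exp(x) - 3*x*exp(x) + 2*exp(x))/x^3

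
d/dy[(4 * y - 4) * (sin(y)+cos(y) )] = -4*y*sin(y) + 4*y*cos(y) + 8*sin(y)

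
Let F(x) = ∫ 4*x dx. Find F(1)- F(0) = 2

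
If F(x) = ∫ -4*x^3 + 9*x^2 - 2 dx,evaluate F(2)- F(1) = 4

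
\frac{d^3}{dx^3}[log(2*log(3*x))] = (2*log(x)^2 + 3*log(x) + 4*log(3)*log(x) + 2 + 2*log(3)^2 + 3*log(3))/(x^3*log(x)^3 + 3*x^3*log(3)*log(x)^2 + 3*x^3*log(3)^2*log(x) + x^3*log(3)^3)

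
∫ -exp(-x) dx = exp(-x) + C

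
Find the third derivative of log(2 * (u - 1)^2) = 4/(u^3 - 3*u^2 + 3*u - 1)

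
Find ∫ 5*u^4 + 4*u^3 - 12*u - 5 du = u^5 + u^4 - 6*u^2 - 5*u + C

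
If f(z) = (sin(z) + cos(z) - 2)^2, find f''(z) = -4*sin(2*z) + 4*sqrt(2)*sin(z + pi/4)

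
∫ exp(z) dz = exp(z) + C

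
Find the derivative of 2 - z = -1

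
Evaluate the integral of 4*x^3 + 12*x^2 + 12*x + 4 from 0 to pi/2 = -1 + (1 + pi/2)^4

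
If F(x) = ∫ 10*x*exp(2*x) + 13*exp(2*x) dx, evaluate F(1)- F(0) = -4 + 9*exp(2)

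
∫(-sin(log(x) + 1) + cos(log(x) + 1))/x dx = sqrt(2)*sin(log(x) + pi/4 + 1) + C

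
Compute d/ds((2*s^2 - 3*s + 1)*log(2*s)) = (4*s^2*log(s) + 2*s^2 + 4*s^2*log(2) - 3*s*log(s) - 3*s - 3*s*log(2) + 1)/s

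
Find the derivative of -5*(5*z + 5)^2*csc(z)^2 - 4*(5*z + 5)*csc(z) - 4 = 10*(25*z^2*cos(z)/sin(z)^2 + 2*z*cos(z)/sin(z) - 25*z/sin(z) + 50*z*cos(z)/sin(z)^2 - 2 + 2*cos(z)/sin(z) - 25/sin(z) + 25*cos(z)/sin(z)^2)/sin(z)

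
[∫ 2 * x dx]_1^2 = 3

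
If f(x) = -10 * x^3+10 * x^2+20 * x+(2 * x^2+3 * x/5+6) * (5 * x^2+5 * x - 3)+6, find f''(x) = 120*x^2 + 18*x + 74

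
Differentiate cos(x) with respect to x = -sin(x)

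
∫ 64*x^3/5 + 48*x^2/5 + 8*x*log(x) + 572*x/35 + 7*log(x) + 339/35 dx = 4*x^2/7 + x*(4*x + 7)*log(x) + 2*x/7 + (4*x^2 + 2*x + 3)^2/5 + C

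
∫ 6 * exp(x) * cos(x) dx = 3*sqrt(2)*exp(x)*sin(x + pi/4) + C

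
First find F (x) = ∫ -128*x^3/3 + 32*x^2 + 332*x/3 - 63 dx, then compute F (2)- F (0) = 10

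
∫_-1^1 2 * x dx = 0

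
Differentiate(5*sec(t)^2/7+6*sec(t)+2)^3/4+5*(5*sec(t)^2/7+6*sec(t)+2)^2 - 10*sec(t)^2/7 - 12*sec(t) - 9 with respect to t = 375*tan(t)*sec(t)^6/686 + 1125*tan(t)*sec(t)^5/98 + 4430*tan(t)*sec(t)^4/49 + 2304*tan(t)*sec(t)^3/7 + 498*tan(t)*sec(t)^2 + 126*tan(t)*sec(t)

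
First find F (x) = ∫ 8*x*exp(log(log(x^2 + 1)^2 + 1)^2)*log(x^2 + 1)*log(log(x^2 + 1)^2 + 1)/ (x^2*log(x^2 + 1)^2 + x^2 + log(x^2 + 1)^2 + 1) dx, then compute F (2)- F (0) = -1 + exp(log(1 + log(5)^2)^2)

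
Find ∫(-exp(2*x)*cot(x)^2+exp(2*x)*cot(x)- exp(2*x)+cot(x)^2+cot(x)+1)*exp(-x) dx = 2*cot(x)*sinh(x) + C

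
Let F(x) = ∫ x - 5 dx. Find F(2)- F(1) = -7/2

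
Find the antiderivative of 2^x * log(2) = 2^x + C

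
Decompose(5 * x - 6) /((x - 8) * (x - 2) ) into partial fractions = -2/(3*(x - 2)) + 17/(3*(x - 8))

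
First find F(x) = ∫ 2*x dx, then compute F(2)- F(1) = 3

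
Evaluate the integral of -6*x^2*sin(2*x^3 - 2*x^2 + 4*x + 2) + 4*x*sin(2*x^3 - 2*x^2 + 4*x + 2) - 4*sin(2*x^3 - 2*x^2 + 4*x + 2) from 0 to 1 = -cos(2) + cos(6)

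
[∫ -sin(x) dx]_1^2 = -cos(1) + cos(2)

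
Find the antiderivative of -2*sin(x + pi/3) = 2*cos(x + pi/3) + C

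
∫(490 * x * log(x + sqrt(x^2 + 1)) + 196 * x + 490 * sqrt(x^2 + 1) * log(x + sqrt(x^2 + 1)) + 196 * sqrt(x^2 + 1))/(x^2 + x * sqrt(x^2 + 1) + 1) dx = 49*(5*log(x + sqrt(x^2 + 1)) + 4)*log(x + sqrt(x^2 + 1)) + C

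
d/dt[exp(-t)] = -exp(-t)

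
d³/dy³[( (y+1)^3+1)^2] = 120*y^3 + 360*y^2 + 360*y + 132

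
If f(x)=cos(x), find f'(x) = -sin(x)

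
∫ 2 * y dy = y^2 + C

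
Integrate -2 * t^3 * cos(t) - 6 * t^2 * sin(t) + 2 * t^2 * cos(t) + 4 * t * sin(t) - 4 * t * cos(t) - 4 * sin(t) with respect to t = 2*t*(-t^2 + t - 2)*sin(t) + C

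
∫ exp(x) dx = exp(x) + C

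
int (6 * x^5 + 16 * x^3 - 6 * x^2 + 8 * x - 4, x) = x^6 + 4*x^4 - 2*x^3 + 4*x^2 - 4*x + C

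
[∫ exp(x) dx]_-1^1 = E - exp(-1)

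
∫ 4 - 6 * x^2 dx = -2*x^3 + 4*x + C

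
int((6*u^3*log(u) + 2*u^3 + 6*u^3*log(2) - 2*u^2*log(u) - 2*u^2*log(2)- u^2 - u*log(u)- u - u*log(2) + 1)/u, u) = (2*u^3 - u^2 - u + 1)*log(2*u) + C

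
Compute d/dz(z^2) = 2*z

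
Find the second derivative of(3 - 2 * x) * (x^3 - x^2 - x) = -24*x^2 + 30*x - 2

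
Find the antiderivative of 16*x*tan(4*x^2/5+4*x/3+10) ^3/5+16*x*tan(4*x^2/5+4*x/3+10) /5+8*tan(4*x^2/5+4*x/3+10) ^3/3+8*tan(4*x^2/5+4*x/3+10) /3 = tan(4*x^2/5 + 4*x/3 + 10)^2 + C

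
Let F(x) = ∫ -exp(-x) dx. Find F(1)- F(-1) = -E + exp(-1)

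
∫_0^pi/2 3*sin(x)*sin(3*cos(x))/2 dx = 1/2 - cos(3)/2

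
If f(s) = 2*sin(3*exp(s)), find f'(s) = 6*exp(s)*cos(3*exp(s))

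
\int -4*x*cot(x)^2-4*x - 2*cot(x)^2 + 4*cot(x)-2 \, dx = (4*x + 2)*cot(x) + C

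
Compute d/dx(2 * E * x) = 2*E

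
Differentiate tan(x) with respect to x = cos(x)^(-2)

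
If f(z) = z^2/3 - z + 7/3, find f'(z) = 2*z/3 - 1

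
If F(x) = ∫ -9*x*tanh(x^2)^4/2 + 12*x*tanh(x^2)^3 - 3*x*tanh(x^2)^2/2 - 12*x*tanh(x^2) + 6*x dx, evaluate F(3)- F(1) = -3*tanh(9)^2 - 3*tanh(1) - 3*tanh(1)^3/4 + 3*tanh(9)^3/4 + 3*tanh(1)^2 + 3*tanh(9)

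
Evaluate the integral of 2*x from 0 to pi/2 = pi^2/4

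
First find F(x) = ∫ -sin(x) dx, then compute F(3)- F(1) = cos(3) - cos(1)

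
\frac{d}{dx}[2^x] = 2^x*log(2)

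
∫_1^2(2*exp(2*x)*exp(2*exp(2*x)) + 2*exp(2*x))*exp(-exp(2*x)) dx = -exp(exp(2)) - exp(-exp(4)) + exp(-exp(2)) + exp(exp(4))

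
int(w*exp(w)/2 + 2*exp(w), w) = (w + 3)*exp(w)/2 + C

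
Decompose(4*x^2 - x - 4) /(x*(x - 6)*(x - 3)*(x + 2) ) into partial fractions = -7/(40*(x + 2)) - 29/(45*(x - 3)) + 67/(72*(x - 6)) - 1/(9*x)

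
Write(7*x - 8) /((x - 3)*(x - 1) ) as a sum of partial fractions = 1/(2*(x - 1)) + 13/(2*(x - 3))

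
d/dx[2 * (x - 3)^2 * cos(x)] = -2*x^2*sin(x) + 12*x*sin(x) + 4*x*cos(x) - 18*sin(x) - 12*cos(x)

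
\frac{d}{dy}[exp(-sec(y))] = -exp(-sec(y))*tan(y)*sec(y)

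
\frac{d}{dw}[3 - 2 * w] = -2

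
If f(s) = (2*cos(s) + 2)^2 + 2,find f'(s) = -8*(cos(s) + 1)*sin(s)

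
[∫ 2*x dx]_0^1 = 1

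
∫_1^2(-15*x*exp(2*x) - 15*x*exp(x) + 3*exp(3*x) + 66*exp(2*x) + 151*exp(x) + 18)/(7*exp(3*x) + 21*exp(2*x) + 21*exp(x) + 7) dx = (-8/7 + exp(2)/(1 + exp(2)))*(-5*exp(2)/(1 + exp(2)) + 6) - (-11/7 + E/(1 + E))*(-5*E/(1 + E) + 6)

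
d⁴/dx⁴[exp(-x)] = exp(-x)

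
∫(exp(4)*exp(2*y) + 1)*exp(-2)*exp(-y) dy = 2*sinh(y + 2) + C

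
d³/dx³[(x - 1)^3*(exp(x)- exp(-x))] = (x^3*exp(2*x) + x^3 + 6*x^2*exp(2*x) - 12*x^2 + 3*x*exp(2*x) + 39*x - 4*exp(2*x) - 34)*exp(-x)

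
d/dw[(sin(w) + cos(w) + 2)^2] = 2*cos(2*w) + 4*sqrt(2)*cos(w + pi/4)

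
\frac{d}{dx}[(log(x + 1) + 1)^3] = (3*log(x + 1)^2 + 6*log(x + 1) + 3)/(x + 1)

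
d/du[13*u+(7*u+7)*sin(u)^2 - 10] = 7*u*sin(2*u) + 7*sin(u)^2 + 7*sin(2*u) + 13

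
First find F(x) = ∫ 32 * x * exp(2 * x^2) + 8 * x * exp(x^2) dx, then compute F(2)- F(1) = -8*exp(2) - 4*E + 4*exp(4) + 8*exp(8)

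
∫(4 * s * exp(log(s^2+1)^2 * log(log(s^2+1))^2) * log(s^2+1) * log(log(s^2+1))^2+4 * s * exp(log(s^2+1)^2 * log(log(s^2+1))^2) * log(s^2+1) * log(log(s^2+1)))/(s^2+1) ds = exp(log(s^2 + 1)^2*log(log(s^2 + 1))^2) + C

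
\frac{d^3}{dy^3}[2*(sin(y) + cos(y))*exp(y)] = -8*exp(y)*sin(y)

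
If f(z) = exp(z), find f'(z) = exp(z)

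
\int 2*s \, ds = s^2 + C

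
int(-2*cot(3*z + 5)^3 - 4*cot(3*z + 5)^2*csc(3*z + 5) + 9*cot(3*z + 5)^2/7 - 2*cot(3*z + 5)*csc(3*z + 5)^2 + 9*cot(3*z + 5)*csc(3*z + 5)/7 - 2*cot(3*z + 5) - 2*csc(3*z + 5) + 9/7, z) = (cot(3*z + 5) + csc(3*z + 5))^2/3 - 3*cot(3*z + 5)/7 - 3*csc(3*z + 5)/7 + C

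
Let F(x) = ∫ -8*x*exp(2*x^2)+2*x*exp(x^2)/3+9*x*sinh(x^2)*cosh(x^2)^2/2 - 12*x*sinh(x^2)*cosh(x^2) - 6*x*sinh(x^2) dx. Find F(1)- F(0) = -2*exp(2) - 3*cosh(1)^2 - 3*cosh(1) + E/3 + 3*cosh(1)^3/4 + 83/12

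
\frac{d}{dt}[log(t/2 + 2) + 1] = 1/(t + 4)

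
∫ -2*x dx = -x^2 + C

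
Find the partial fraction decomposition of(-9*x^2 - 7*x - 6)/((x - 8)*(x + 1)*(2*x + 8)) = -61/(36*(x + 4)) + 4/(27*(x + 1)) - 319/(108*(x - 8))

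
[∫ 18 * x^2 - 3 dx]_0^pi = -3*pi + 6*pi^3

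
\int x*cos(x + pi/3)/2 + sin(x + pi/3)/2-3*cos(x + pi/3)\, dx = (x/2 - 3)*sin(x + pi/3) + C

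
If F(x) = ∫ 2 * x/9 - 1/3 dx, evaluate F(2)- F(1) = 0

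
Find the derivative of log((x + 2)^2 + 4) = (2*x + 4)/(x^2 + 4*x + 8)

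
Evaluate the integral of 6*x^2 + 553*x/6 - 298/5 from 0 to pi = -20 + 2*pi/5 + 13*pi^2/12 + 2*pi^3 + 5*(2 - 3*pi)^2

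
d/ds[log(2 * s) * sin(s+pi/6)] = (s*log(s)*cos(s + pi/6) + s*log(2)*cos(s + pi/6) + sin(s + pi/6))/s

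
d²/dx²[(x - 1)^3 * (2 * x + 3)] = 24*x^2 - 18*x - 6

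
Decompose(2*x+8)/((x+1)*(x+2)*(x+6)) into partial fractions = -1/(5*(x + 6)) - 1/(x + 2) + 6/(5*(x + 1))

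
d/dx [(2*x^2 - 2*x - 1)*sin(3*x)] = 6*x^2*cos(3*x) + 4*x*sin(3*x) - 6*x*cos(3*x) - 2*sin(3*x) - 3*cos(3*x)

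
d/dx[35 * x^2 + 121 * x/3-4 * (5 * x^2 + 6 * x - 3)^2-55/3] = -400*x^3 - 720*x^2 + 22*x + 553/3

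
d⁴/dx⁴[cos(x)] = cos(x)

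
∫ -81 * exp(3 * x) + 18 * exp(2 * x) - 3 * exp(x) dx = (-27*exp(2*x) + 9*exp(x) - 3)*exp(x) + C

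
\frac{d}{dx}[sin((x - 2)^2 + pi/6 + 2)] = 2*(x - 2)*cos(x^2 - 4*x + pi/6 + 6)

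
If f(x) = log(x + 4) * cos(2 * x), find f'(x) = (-2*x*log(x + 4)*sin(2*x) - 8*log(x + 4)*sin(2*x) + cos(2*x))/(x + 4)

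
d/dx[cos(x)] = -sin(x)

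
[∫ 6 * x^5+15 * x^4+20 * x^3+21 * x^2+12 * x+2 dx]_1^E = -24 + (1 + E)^3*(2*E + exp(3))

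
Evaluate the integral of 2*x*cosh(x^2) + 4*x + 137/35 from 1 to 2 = -sinh(1) + 347/35 + sinh(4)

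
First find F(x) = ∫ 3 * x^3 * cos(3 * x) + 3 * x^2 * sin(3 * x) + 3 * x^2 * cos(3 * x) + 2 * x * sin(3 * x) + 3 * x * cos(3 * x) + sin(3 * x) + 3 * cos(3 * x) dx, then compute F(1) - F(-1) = 4*sin(3)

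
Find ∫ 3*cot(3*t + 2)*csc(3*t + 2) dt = -csc(3*t + 2) + C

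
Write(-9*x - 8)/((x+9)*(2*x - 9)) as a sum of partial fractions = -97/(27*(2*x - 9)) - 73/(27*(x + 9))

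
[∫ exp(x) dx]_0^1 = -1 + E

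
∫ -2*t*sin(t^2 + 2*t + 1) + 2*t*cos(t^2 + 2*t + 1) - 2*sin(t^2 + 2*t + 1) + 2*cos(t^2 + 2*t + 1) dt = sin(t^2 + 2*t + 1) + cos(t^2 + 2*t + 1) + C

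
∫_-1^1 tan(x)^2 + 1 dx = 2*tan(1)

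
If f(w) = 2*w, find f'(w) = 2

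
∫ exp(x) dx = exp(x) + C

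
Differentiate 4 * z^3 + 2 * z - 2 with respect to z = 12*z^2 + 2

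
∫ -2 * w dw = -w^2 + C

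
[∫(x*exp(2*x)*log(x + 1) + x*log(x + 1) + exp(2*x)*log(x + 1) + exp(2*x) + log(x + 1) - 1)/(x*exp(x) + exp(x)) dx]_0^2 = (-exp(-2) + exp(2))*log(3)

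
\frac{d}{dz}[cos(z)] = -sin(z)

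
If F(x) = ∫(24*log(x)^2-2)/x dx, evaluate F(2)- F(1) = -2*log(2) + 8*log(2)^3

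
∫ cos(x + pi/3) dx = sin(x + pi/3) + C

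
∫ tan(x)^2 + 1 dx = tan(x) + C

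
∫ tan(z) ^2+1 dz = tan(z) + C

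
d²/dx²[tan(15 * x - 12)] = 450*tan(15*x - 12)^3 + 450*tan(15*x - 12)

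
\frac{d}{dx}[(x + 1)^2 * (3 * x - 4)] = 9*x^2 + 4*x - 5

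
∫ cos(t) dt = sin(t) + C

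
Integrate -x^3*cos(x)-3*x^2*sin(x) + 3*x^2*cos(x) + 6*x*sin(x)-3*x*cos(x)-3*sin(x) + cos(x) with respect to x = -(x - 1)^3*sin(x) + C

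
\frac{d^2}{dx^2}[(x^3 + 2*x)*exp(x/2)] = x^3*exp(x/2)/4 + 3*x^2*exp(x/2) + 13*x*exp(x/2)/2 + 2*exp(x/2)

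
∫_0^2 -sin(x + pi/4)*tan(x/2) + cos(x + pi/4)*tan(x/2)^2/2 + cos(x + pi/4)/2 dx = cos(pi/4 + 2)*tan(1)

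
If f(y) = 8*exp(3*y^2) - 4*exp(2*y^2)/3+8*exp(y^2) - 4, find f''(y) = 288*y^2*exp(3*y^2) - 64*y^2*exp(2*y^2)/3 + 32*y^2*exp(y^2) + 48*exp(3*y^2) - 16*exp(2*y^2)/3 + 16*exp(y^2)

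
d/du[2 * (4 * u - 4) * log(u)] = (8*u*log(u) + 8*u - 8)/u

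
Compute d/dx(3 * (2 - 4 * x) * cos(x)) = 12*x*sin(x) - 6*sin(x) - 12*cos(x)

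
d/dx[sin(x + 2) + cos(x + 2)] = -sin(x + 2) + cos(x + 2)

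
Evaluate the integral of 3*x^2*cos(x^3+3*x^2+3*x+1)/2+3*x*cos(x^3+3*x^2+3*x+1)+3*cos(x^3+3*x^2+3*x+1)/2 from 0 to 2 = -sin(1)/2 + sin(27)/2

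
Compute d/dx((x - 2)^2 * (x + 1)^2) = 4*x^3 - 6*x^2 - 6*x + 4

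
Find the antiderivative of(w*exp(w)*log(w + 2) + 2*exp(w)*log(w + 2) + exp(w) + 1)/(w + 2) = (exp(w) + 1)*log(w + 2) + C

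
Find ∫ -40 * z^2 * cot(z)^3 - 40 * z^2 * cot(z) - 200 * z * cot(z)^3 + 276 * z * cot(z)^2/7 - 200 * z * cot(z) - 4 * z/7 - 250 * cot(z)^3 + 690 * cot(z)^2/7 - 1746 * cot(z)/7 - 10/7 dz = (2*z/7 + 5/7)*((70*z + 175)*cot(z) + 2)*cot(z) + C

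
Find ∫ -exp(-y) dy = exp(-y) + C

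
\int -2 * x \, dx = -x^2 + C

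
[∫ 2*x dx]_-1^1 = 0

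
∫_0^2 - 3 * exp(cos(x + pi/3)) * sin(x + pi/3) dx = -3*exp(1/2) + 3*exp(cos(pi/3 + 2))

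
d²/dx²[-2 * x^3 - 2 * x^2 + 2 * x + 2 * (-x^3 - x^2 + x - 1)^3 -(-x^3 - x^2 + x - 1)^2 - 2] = -144*x^7 - 336*x^6 + 90*x^4 - 280*x^3 + 12*x^2 + 36*x - 34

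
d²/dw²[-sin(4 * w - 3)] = 16*sin(4*w - 3)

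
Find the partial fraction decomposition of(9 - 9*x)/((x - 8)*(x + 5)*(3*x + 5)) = -108/(145*(3*x + 5)) + 27/(65*(x + 5)) - 63/(377*(x - 8))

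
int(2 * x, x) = x^2 + C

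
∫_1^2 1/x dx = log(2)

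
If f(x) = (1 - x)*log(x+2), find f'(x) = (-x*log(x + 2) - x - 2*log(x + 2) + 1)/(x + 2)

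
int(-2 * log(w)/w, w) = -log(w)^2 + C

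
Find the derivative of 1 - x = -1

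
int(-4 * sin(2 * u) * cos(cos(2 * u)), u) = 2*sin(cos(2*u)) + C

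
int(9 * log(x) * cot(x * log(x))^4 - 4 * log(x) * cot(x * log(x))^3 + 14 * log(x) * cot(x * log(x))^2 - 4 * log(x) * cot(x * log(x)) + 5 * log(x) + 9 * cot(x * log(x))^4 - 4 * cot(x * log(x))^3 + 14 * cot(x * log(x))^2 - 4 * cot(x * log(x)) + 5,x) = (-3*cot(x*log(x))^2 + 2*cot(x*log(x)) - 5)*cot(x*log(x)) + C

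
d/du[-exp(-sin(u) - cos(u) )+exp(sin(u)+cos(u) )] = sqrt(2)*(exp(2*sin(u))*exp(2*cos(u)) + 1)*exp(-sqrt(2)*sin(u + pi/4))*cos(u + pi/4)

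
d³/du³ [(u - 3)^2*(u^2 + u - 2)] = 24*u - 30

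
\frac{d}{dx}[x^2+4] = 2*x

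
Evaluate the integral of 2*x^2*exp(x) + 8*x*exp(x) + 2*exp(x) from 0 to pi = 2 + 2*(-2 + (1 + pi)^2)*exp(pi)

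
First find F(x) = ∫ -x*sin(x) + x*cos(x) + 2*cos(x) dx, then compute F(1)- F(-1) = 2*cos(1) + 2*sin(1)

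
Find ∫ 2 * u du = u^2 + C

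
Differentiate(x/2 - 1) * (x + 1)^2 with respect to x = 3*x^2/2 - 3/2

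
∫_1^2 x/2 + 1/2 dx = 5/4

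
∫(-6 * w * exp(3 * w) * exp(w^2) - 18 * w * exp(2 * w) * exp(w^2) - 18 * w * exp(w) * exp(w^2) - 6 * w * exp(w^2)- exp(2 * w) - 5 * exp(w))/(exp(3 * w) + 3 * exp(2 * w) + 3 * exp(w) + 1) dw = -3*exp(w^2) - 5/(4*cosh(w/2)^2) - 3*exp(2*w)/(exp(w) + 1)^2 + C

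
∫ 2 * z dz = z^2 + C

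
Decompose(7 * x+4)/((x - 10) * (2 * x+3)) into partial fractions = 13/(23*(2*x + 3)) + 74/(23*(x - 10))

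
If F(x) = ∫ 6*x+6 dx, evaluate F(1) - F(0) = 9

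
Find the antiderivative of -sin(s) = cos(s) + C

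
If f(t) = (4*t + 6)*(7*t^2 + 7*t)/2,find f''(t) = 84*t + 70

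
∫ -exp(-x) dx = exp(-x) + C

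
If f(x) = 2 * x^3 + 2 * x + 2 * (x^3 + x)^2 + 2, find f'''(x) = 240*x^3 + 96*x + 12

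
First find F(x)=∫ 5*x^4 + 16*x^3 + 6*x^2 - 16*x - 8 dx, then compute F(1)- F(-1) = -10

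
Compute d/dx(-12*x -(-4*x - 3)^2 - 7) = -32*x - 36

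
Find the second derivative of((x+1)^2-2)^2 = 12*x^2 + 24*x + 4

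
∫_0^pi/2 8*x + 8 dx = -4 + (-pi - 2)^2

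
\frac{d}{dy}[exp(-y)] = -exp(-y)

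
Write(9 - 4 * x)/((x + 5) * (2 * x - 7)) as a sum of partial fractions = -10/(17*(2*x - 7)) - 29/(17*(x + 5))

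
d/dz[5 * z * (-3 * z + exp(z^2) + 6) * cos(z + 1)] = 10*z^2*exp(z^2)*cos(z + 1) + 15*z^2*sin(z + 1) - 5*z*exp(z^2)*sin(z + 1) - 30*sqrt(2)*z*sin(z + pi/4 + 1) + 5*exp(z^2)*cos(z + 1) + 30*cos(z + 1)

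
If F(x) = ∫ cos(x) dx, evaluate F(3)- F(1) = -sin(1) + sin(3)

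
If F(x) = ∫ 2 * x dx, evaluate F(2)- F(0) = 4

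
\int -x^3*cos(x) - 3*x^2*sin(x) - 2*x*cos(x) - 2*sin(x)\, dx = -x*(x^2 + 2)*sin(x) + C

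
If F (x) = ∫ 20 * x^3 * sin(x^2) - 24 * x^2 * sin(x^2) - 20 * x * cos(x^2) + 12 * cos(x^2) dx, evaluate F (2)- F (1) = -2*cos(1) - 16*cos(4)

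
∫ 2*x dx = x^2 + C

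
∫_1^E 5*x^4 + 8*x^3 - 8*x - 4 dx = 5 + (1 + (1 + E)^2)*(-2*E + exp(3))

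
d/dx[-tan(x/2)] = -1/(2*cos(x/2)^2)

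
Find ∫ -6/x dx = -6*log(x) + C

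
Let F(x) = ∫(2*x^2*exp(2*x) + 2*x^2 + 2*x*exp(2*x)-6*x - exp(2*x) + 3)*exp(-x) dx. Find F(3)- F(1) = -E - 13*exp(-3) + exp(-1) + 13*exp(3)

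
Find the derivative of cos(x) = -sin(x)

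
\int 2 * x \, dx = x^2 + C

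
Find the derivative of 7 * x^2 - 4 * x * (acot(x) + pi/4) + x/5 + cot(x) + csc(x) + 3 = (70*x^3 - 5*x^2*cot(x)^2 - 5*x^2*cot(x)*csc(x) - 20*x^2*acot(x) - 5*pi*x^2 - 4*x^2 + 90*x - 5*cot(x)^2 - 5*cot(x)*csc(x) - 20*acot(x) - 5*pi - 4)/(5*x^2 + 5)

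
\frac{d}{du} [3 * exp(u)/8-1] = 3*exp(u)/8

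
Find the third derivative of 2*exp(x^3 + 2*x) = 54*x^6*exp(x^3 + 2*x) + 108*x^4*exp(x^3 + 2*x) + 108*x^3*exp(x^3 + 2*x) + 72*x^2*exp(x^3 + 2*x) + 72*x*exp(x^3 + 2*x) + 28*exp(x^3 + 2*x)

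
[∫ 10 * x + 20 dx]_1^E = -45 + 5*(2 + E)^2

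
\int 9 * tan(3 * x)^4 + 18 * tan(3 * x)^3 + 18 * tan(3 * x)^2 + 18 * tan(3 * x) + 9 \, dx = (tan(3*x) + 1)^3 + C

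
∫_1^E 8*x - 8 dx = 4*(-1 + E)^2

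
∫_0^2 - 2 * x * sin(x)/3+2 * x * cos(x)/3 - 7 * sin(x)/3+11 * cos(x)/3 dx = -3 + 13*cos(2)/3 + 13*sin(2)/3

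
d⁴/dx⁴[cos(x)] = cos(x)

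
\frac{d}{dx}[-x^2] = -2*x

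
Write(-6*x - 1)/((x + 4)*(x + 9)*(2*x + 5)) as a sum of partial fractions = 56/(39*(2*x + 5)) + 53/(65*(x + 9)) - 23/(15*(x + 4))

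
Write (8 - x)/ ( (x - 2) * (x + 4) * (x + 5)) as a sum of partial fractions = 13/(7*(x + 5)) - 2/(x + 4) + 1/(7*(x - 2))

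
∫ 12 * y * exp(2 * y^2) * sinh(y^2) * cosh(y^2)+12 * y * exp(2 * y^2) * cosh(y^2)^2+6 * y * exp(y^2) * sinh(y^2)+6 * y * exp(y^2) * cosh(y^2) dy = 3*(exp(y^2)*cosh(y^2) + 1)*exp(y^2)*cosh(y^2) + C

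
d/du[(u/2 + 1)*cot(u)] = -u/(2*sin(u)^2) + 1/(2*tan(u)) - 1/sin(u)^2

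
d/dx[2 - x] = -1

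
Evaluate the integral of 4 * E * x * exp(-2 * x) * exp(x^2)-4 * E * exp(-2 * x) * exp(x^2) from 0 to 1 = 2 - 2*E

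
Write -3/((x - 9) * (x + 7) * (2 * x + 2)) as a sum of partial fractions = -1/(64*(x + 7)) + 1/(40*(x + 1)) - 3/(320*(x - 9))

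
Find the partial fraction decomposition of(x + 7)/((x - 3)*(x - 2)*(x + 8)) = -1/(110*(x + 8)) - 9/(10*(x - 2)) + 10/(11*(x - 3))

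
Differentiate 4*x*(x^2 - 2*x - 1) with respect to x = 12*x^2 - 16*x - 4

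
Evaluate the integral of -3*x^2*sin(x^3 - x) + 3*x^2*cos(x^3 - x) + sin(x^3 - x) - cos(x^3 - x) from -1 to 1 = 0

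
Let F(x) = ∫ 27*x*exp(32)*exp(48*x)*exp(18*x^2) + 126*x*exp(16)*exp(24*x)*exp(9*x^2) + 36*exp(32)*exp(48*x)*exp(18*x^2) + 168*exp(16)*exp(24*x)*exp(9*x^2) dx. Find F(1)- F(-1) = -7*E - 3*exp(2)/4 + 7*exp(49) + 3*exp(98)/4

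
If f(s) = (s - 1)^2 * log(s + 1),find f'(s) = (2*s^2*log(s + 1) + s^2 - 2*s - 2*log(s + 1) + 1)/(s + 1)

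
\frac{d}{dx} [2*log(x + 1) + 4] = 2/(x + 1)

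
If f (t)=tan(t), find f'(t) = cos(t)^(-2)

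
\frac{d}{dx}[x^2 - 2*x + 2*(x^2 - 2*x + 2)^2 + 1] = 8*x^3 - 24*x^2 + 34*x - 18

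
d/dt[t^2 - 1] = 2*t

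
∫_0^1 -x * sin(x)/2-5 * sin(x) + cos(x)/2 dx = -5 + 11*cos(1)/2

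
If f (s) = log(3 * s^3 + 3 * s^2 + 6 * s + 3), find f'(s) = (3*s^2 + 2*s + 2)/(s^3 + s^2 + 2*s + 1)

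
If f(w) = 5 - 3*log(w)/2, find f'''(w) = -3/w^3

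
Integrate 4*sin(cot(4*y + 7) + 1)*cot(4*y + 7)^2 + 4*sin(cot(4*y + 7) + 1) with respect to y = cos(cot(4*y + 7) + 1) + C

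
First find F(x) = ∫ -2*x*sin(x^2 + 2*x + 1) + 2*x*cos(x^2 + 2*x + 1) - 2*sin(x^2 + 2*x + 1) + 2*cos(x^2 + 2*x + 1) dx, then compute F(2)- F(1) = cos(9) + sin(9) - cos(4) - sin(4)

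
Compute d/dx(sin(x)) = cos(x)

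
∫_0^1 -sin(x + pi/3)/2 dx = -1/4 + cos(1 + pi/3)/2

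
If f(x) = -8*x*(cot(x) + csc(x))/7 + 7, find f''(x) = 8*(x - 2*x*cos(x)/sin(x)^2 - 2*x/sin(x)^2 + 2*cos(x)/sin(x) + 2/sin(x))/(7*sin(x))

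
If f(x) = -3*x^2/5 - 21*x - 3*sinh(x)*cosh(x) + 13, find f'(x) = -6*x/5 - 6*sinh(x)^2 - 24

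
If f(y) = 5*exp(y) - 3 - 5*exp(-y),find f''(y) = (5*exp(2*y) - 5)*exp(-y)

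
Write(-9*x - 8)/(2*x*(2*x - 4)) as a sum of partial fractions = -13/(4*(x - 2)) + 1/x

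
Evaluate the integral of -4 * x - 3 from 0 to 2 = -14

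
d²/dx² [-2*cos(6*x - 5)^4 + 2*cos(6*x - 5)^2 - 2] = 144*sin(6*x - 5)^2 - 216*sin(12*x - 10)^2 + 288*cos(6*x - 5)^4 - 144*cos(6*x - 5)^2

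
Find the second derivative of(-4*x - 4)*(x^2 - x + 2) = -24*x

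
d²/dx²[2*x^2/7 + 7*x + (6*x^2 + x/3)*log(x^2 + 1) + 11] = (252*x^4*log(x^2 + 1) + 768*x^4 + 14*x^3 + 504*x^2*log(x^2 + 1) + 1284*x^2 + 42*x + 252*log(x^2 + 1) + 12)/(21*x^4 + 42*x^2 + 21)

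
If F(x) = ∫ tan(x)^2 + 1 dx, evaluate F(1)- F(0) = tan(1)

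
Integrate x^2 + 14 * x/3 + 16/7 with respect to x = x^3/3 + 7*x^2/3 + 16*x/7 + C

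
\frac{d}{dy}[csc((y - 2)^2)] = 4*(2 - y)*cos(y^2 - 4*y + 4)/(1 - cos(2*y^2 - 8*y + 8))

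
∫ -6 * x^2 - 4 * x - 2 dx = -2*x^3 - 2*x^2 - 2*x + C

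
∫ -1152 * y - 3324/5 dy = -576*y^2 - 3324*y/5 + C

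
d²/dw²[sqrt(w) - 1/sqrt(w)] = (-w - 3)/(4*w^(5/2))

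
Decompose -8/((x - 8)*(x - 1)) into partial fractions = 8/(7*(x - 1)) - 8/(7*(x - 8))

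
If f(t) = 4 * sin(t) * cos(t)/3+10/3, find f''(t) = -8*sin(2*t)/3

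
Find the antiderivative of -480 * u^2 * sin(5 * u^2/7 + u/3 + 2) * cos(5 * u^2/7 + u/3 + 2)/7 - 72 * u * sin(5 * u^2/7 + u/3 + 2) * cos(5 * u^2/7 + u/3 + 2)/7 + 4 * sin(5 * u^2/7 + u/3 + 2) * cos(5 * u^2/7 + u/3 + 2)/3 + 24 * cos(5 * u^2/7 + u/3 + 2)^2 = (24*u - 2)*cos(5*u^2/7 + u/3 + 2)^2 + C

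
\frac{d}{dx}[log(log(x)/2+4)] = 1/(x*log(x) + 8*x)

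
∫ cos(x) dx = sin(x) + C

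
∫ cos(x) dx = sin(x) + C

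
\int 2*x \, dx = x^2 + C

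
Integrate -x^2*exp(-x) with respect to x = ((x + 1)^2 + 1)*exp(-x) + C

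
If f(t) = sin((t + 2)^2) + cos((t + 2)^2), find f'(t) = -2*t*sin(t^2 + 4*t + 4) + 2*t*cos(t^2 + 4*t + 4) - 4*sin(t^2 + 4*t + 4) + 4*cos(t^2 + 4*t + 4)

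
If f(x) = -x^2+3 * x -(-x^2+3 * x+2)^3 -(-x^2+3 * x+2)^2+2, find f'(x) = 6*x^5 - 45*x^4 + 80*x^3 + 45*x^2 - 96*x - 45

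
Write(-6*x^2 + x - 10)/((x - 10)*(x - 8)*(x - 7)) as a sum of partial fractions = -99/(x - 7) + 193/(x - 8) - 100/(x - 10)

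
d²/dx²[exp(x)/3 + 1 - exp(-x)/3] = (exp(2*x) - 1)*exp(-x)/3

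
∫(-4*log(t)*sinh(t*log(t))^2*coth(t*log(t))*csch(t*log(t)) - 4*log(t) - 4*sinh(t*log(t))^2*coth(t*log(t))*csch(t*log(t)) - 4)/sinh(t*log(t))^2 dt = 4*coth(t*log(t)) + 4*csch(t*log(t)) + C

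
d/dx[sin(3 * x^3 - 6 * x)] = 3*(3*x^2 - 2)*cos(3*x*(x^2 - 2))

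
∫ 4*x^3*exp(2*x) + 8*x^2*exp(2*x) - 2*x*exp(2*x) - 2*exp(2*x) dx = x*(2*x^2 + x - 2)*exp(2*x) + C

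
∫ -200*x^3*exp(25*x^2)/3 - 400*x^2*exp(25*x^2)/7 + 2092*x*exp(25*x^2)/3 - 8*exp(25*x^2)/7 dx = 2*(-14*x^2 - 12*x + 147)*exp(25*x^2)/21 + C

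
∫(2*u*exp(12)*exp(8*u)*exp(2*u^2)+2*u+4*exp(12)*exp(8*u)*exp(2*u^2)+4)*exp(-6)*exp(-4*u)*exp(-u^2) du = 2*sinh(u^2 + 4*u + 6) + C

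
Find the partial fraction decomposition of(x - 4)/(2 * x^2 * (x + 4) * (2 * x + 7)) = -30/(49*(2*x + 7)) + 1/(4*(x + 4)) + 11/(196*x) - 1/(14*x^2)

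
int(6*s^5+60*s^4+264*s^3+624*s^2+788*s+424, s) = s^6 + 12*s^5 + 66*s^4 + 208*s^3 + 394*s^2 + 424*s + C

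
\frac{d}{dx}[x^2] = 2*x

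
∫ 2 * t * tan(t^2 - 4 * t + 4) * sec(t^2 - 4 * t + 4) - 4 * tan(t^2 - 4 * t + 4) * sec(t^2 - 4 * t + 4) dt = sec((t - 2)^2) + C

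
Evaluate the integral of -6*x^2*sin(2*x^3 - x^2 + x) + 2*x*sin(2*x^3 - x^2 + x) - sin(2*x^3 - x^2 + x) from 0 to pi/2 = -1 + sin(pi^2*(1 - pi)/4)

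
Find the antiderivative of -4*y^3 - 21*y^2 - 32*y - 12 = -y^4 - 7*y^3 - 16*y^2 - 12*y + C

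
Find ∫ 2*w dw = w^2 + C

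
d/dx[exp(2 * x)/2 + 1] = exp(2*x)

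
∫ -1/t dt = -log(t) + C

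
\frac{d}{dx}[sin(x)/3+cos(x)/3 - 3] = -sin(x)/3 + cos(x)/3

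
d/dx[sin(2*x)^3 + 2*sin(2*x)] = 6*sin(2*x)^2*cos(2*x) + 4*cos(2*x)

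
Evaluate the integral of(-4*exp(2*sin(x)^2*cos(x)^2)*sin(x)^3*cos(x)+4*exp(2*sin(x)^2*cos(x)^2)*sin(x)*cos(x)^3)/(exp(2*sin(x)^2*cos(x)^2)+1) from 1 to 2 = -log(1 + exp((1 - cos(4))/4)) + log(1 + exp((1 - cos(8))/4))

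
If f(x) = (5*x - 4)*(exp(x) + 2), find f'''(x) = 5*x*exp(x) + 11*exp(x)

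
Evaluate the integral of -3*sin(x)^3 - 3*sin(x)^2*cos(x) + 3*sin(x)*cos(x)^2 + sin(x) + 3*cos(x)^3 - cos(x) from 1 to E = -(cos(1) + sin(1))^3 - sin(E) + (cos(E) + sin(E))^3 + cos(1) + sin(1) - cos(E)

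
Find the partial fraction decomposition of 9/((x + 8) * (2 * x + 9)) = 18/(7*(2*x + 9)) - 9/(7*(x + 8))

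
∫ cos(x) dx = sin(x) + C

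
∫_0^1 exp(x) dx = -1 + E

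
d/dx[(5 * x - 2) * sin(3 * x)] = 15*x*cos(3*x) + 5*sin(3*x) - 6*cos(3*x)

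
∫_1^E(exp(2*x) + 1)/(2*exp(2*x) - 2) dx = -log(E - exp(-1))/2 + log(-exp(-E) + exp(E))/2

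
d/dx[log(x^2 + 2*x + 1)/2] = 1/(x + 1)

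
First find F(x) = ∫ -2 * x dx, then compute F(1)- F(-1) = 0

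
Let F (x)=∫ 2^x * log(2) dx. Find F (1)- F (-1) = 3/2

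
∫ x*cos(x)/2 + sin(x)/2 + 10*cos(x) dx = (x/2 + 10)*sin(x) + C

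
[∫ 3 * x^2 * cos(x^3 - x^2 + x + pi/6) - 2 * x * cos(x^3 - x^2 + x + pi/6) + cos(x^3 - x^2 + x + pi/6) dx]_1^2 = -sin(pi/6 + 1) + sin(pi/6 + 6)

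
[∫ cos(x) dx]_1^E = -sin(1) + sin(E)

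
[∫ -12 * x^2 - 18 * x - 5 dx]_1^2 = -60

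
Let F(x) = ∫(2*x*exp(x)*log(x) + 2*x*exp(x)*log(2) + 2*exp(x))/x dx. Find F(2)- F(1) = -2*E*log(2) + 4*exp(2)*log(2)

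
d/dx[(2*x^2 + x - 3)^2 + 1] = 16*x^3 + 12*x^2 - 22*x - 6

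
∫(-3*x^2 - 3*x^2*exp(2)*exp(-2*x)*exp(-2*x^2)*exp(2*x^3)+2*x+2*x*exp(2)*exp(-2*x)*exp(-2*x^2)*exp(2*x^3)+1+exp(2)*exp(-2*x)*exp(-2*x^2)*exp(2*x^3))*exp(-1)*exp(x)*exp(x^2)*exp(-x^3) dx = -2*sinh(x^3 - x^2 - x + 1) + C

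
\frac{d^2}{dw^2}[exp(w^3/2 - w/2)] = 9*w^4*exp(w^3/2 - w/2)/4 - 3*w^2*exp(w^3/2 - w/2)/2 + 3*w*exp(w^3/2 - w/2) + exp(w^3/2 - w/2)/4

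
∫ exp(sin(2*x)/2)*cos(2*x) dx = exp(sin(2*x)/2) + C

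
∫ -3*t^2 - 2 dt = -t^3 - 2*t + C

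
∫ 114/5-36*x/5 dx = -18*x^2/5 + 114*x/5 + C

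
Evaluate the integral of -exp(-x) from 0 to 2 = -1 + exp(-2)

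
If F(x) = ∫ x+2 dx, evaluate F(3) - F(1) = 8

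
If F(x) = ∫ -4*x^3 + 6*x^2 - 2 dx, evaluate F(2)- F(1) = -3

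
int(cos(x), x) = sin(x) + C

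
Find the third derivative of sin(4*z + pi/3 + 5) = -64*cos(4*z + pi/3 + 5)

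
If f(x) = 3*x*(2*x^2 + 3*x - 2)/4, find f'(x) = 9*x^2/2 + 9*x/2 - 3/2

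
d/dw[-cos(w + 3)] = sin(w + 3)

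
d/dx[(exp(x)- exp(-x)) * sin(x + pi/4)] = sqrt(2)*(exp(2*x)*cos(x) + sin(x))*exp(-x)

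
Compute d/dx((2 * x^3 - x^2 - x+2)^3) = 72*x^8 - 96*x^7 - 42*x^6 + 210*x^5 - 105*x^4 - 84*x^3 + 105*x^2 - 12*x - 12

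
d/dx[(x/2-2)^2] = x/2 - 2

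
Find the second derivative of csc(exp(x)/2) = (-exp(x) + 2*exp(x)/sin(exp(x)/2)^2 - 2*cos(exp(x)/2)/sin(exp(x)/2))*exp(x)/(4*sin(exp(x)/2))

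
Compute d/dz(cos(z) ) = -sin(z)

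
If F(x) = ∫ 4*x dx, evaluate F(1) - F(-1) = 0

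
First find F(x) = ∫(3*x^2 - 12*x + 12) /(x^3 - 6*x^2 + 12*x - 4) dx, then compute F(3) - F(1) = -log(3) + log(5)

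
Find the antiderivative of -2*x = -x^2 + C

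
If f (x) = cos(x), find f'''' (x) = cos(x)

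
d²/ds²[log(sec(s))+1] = cos(s)^(-2)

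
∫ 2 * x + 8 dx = x^2 + 8*x + C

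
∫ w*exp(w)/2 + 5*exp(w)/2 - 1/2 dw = (w + 4)*(exp(w) - 1)/2 + C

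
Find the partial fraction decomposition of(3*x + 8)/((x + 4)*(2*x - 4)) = 1/(3*(x + 4)) + 7/(6*(x - 2))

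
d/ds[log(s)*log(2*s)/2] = (2*log(s) + log(2))/(2*s)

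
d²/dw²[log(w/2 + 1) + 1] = -1/(w^2 + 4*w + 4)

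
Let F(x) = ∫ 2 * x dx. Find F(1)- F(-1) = 0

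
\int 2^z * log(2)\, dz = 2^z + C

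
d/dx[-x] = -1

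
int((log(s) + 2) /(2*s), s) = (log(s) + 4)*log(s)/4 + C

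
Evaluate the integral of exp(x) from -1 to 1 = E - exp(-1)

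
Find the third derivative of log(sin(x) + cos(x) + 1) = (cos(2*x) + 3*sqrt(2)*cos(x + pi/4))/(2*(sqrt(2)*sin(x)^2*cos(x + pi/4) + sin(x)^2 + 2*sin(x)*cos(x) + sqrt(2)*sin(x)*cos(x + pi/4) + 3*sin(x) + 2*cos(x) + 2))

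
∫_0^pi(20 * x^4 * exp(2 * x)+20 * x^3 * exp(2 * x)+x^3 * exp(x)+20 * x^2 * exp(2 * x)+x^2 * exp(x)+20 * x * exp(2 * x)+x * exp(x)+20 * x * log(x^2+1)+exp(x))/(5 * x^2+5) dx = log(1 + pi^2)^2 + pi*exp(pi)/5 + 2*pi^2*exp(2*pi)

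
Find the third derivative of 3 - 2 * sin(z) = 2*cos(z)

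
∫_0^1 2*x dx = 1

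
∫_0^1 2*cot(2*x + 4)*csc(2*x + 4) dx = csc(4) - csc(6)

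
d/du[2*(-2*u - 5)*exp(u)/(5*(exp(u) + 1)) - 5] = (-4*u*exp(u) - 4*exp(2*u) - 14*exp(u))/(5*exp(2*u) + 10*exp(u) + 5)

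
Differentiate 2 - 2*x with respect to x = -2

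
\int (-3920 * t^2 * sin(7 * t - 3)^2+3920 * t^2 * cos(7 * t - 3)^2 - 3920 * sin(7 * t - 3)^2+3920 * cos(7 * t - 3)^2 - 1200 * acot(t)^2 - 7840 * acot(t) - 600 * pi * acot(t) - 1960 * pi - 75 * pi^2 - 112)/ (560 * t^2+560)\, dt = 5*(4*acot(t) + pi)^3/448 + 7*(4*acot(t) + pi)^2/16 + sin(14*t - 6)/2 + acot(t)/5 + C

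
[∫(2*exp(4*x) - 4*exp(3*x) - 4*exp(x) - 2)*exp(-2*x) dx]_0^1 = -4 + (-2 - exp(-1) + E)^2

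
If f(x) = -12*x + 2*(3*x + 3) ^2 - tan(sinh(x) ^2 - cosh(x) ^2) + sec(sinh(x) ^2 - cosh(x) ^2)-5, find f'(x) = 36*x + 24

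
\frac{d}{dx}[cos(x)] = -sin(x)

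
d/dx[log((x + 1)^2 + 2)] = (2*x + 2)/(x^2 + 2*x + 3)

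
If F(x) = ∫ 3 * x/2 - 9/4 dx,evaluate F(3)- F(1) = 3/2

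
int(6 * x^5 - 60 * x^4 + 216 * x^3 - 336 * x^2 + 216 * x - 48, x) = x^6 - 12*x^5 + 54*x^4 - 112*x^3 + 108*x^2 - 48*x + C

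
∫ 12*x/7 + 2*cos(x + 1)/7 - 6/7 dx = 6*x^2/7 - 6*x/7 + 2*sin(x + 1)/7 + C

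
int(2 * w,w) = w^2 + C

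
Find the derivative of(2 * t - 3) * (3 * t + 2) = 12*t - 5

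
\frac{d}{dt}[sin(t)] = cos(t)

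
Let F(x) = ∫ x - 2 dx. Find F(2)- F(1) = -1/2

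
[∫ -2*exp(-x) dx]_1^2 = -2*exp(-1) + 2*exp(-2)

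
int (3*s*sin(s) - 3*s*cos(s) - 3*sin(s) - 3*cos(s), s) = -3*sqrt(2)*s*sin(s + pi/4) + C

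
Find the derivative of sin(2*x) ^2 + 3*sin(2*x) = 2*sin(4*x) + 6*cos(2*x)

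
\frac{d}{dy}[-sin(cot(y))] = cos(1/tan(y))/sin(y)^2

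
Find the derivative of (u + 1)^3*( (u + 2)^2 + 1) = 5*u^4 + 28*u^3 + 60*u^2 + 56*u + 19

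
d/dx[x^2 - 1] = 2*x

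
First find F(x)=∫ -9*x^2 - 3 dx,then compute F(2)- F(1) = -24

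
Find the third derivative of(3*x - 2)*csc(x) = (3*x*cos(x)/sin(x) - 18*x*cos(x)/sin(x)^3 - 9 - 2*cos(x)/sin(x) + 18/sin(x)^2 + 12*cos(x)/sin(x)^3)/sin(x)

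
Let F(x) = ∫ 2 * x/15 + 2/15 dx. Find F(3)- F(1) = 4/5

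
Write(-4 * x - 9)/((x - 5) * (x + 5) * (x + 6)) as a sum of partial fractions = 15/(11*(x + 6)) - 11/(10*(x + 5)) - 29/(110*(x - 5))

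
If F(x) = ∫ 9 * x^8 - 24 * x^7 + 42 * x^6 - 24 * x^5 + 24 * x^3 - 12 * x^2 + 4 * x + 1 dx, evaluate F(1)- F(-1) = 8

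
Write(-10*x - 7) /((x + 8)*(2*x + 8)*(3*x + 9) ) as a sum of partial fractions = 73/(120*(x + 8)) - 11/(8*(x + 4)) + 23/(30*(x + 3))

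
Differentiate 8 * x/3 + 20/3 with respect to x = 8/3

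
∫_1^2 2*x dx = 3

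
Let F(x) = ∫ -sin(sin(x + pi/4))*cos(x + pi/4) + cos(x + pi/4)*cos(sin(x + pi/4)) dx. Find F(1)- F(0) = -cos(sqrt(2)/2) - sin(sqrt(2)/2) + cos(sin(pi/4 + 1)) + sin(sin(pi/4 + 1))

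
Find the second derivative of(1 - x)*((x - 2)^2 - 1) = 10 - 6*x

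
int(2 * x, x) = x^2 + C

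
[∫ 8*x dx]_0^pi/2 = pi^2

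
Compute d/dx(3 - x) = -1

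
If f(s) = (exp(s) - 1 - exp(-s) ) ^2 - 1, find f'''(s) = (8*exp(4*s) - 2*exp(3*s) - 2*exp(s) - 8)*exp(-2*s)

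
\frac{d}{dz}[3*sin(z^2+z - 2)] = 3*(2*z + 1)*cos(z^2 + z - 2)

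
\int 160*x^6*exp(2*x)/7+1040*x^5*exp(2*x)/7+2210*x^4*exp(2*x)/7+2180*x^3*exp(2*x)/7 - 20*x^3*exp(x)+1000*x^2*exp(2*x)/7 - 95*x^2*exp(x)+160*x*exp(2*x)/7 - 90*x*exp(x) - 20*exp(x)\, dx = 5*x*(x*(4*x^2 + 7*x + 4)*exp(x) - 7)*(4*x^2 + 7*x + 4)*exp(x)/7 + C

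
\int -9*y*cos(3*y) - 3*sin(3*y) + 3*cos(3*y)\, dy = (1 - 3*y)*sin(3*y) + C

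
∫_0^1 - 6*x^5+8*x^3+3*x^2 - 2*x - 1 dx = 0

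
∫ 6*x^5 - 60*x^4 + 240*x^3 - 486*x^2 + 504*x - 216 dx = x^6 - 12*x^5 + 60*x^4 - 162*x^3 + 252*x^2 - 216*x + C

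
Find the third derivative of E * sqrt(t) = 3*E/(8*t^(5/2))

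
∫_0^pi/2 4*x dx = pi^2/2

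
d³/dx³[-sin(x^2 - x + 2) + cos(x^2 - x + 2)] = 8*x^3*sin(x^2 - x + 2) + 8*x^3*cos(x^2 - x + 2) - 12*x^2*sin(x^2 - x + 2) - 12*x^2*cos(x^2 - x + 2) + 18*x*sin(x^2 - x + 2) - 6*x*cos(x^2 - x + 2) - 7*sin(x^2 - x + 2) + 5*cos(x^2 - x + 2)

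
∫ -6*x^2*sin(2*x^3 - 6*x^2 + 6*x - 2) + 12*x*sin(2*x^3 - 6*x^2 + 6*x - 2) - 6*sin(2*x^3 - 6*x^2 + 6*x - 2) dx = cos(2*(x - 1)^3) + C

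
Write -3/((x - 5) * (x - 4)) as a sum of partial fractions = 3/(x - 4) - 3/(x - 5)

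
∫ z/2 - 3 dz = z^2/4 - 3*z + C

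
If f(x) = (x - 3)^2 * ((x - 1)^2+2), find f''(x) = 12*x^2 - 48*x + 48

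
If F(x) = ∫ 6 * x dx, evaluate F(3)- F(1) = 24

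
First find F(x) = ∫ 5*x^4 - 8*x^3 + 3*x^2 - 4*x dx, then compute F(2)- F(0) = 0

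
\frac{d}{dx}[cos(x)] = -sin(x)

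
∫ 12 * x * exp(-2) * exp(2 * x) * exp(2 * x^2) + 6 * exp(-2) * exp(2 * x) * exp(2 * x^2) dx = 3*exp(2*x^2 + 2*x - 2) + C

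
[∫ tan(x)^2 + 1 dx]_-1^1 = 2*tan(1)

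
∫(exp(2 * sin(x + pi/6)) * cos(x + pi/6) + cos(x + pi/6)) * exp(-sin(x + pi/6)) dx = 2*sinh(sin(x + pi/6)) + C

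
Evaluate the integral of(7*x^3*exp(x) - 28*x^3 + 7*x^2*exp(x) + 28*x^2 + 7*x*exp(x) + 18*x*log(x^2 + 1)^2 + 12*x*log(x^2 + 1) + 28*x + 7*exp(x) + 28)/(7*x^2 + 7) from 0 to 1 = 3*log(2)^3/7 + 3*log(2)^2/7 + 2 + E + 4*log(2)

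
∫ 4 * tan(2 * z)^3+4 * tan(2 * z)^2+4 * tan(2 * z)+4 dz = (tan(2*z) + 2)*tan(2*z) + C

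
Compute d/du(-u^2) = -2*u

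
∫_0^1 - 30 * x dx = -15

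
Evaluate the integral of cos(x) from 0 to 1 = sin(1)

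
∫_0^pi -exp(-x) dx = -1 + exp(-pi)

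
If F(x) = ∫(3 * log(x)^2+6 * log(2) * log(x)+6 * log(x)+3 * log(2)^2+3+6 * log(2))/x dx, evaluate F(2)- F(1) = -(log(2) + 1)^3 + (1 + log(4))^3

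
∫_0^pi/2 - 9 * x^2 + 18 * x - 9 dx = -3 - 3*(-1 + pi/2)^3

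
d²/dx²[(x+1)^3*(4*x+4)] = 48*x^2 + 96*x + 48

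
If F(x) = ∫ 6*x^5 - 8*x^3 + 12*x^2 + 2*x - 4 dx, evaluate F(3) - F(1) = 672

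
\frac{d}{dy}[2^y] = 2^y*log(2)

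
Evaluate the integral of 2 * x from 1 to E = -1 + exp(2)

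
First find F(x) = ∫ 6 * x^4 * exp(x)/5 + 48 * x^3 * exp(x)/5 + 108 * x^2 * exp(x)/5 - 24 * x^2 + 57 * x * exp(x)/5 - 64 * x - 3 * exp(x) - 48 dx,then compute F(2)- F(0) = -288 + 402*exp(2)/5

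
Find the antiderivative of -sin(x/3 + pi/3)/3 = cos((x + pi)/3) + C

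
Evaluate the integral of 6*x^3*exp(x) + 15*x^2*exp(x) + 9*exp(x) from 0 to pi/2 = -3 + 3*(-pi^2/4 + 1 + pi + pi^3/4)*exp(pi/2)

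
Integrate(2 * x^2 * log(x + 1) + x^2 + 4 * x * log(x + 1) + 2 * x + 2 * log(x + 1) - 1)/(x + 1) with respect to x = ((x + 1)^2 - 2)*log(x + 1) + C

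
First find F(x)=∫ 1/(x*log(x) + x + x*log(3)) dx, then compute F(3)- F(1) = -log(1 + log(3)) + log(1 + log(9))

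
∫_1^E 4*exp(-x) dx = -4*exp(-E) + 4*exp(-1)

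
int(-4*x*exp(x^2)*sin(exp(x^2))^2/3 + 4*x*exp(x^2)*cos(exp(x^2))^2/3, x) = sin(2*exp(x^2))/3 + C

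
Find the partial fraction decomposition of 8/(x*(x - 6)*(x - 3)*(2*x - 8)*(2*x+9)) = 64/(48195*(2*x + 9)) + 4/(135*(x - 3)) - 1/(34*(x - 4)) + 1/(189*(x - 6)) - 1/(162*x)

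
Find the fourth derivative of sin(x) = sin(x)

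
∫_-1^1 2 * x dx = 0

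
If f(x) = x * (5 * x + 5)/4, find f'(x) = 5*x/2 + 5/4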